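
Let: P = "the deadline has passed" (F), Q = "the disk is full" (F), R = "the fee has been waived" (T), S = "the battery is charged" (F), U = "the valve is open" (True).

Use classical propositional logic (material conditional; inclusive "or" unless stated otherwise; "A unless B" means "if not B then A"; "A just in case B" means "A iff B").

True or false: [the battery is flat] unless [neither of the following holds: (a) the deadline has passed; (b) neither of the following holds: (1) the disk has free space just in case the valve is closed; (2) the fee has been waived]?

true

In symbols: ¬S ∨ (P ↓ ((¬Q ↔ ¬U) ↓ R))

¬S = ¬F = T
¬Q = ¬F = T
¬U = ¬T = F
¬Q ↔ ¬U = T ↔ F = F
(¬Q ↔ ¬U) ↓ R = F ↓ T = F
P ↓ ((¬Q ↔ ¬U) ↓ R) = F ↓ F = T
¬S ∨ (P ↓ ((¬Q ↔ ¬U) ↓ R)) = T ∨ T = T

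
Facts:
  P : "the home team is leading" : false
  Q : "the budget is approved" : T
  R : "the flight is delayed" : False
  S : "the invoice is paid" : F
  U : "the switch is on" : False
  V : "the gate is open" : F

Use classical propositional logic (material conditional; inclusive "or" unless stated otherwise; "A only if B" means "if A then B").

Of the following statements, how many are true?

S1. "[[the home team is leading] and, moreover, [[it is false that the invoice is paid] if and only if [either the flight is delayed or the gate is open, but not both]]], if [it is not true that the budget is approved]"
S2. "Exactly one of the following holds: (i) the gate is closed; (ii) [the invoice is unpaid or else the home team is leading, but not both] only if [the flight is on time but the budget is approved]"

S1: In symbols: ¬Q → (P ∧ (¬S ↔ (R ⊕ V)))

¬Q = ¬T = F
¬S = ¬F = T
R ⊕ V = F ⊕ F = F
¬S ↔ (R ⊕ V) = T ↔ F = F
P ∧ (¬S ↔ (R ⊕ V)) = F ∧ F = F
¬Q → (P ∧ (¬S ↔ (R ⊕ V))) = F → F = T
Hence S1 is true.

S2: Parsed as ¬V ⊕ ((¬S ⊕ P) → (¬R ∧ Q))

¬V = ¬F = T
¬S = ¬F = T
¬S ⊕ P = T ⊕ F = T
¬R = ¬F = T
¬R ∧ Q = T ∧ T = T
(¬S ⊕ P) → (¬R ∧ Q) = T → T = T
¬V ⊕ ((¬S ⊕ P) → (¬R ∧ Q)) = T ⊕ T = F
Hence S2 is false.

1 of the 2 statements is true (S1).

1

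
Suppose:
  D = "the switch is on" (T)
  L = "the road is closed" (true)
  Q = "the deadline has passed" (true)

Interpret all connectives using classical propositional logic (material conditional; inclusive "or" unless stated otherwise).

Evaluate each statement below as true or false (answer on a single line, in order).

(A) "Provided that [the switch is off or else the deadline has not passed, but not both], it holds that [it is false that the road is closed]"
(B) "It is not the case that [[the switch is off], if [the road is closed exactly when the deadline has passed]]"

(A) True; (B) True

(A): Parsed as (not D xor not Q) -> not L

not D = not True = False
not Q = not True = False
not D xor not Q = False xor False = False
not L = not True = False
(not D xor not Q) -> not L = False -> False = True
Thus (A) is true.

(B): Parsed as not ((L iff Q) -> not D)

L iff Q = True iff True = True
not D = not True = False
(L iff Q) -> not D = True -> False = False
not ((L iff Q) -> not D) = not False = True
Thus (B) is true.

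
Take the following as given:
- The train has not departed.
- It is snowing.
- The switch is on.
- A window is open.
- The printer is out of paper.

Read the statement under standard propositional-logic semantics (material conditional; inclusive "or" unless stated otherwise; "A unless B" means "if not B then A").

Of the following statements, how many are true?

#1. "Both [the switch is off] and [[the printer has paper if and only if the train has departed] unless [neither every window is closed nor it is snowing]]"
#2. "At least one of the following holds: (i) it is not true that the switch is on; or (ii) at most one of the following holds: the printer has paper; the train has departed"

1

Let R = "the switch is on" (T), U = "the printer has paper" (F), P = "the train has departed" (F), S = "a window is open" (T), Q = "it is snowing" (T).

#1: This is ~R & ((U <-> P) | (~S nor Q)).

~R = ~T = F
U <-> P = F <-> F = T
~S = ~T = F
~S nor Q = F nor T = F
(U <-> P) | (~S nor Q) = T | F = T
~R & ((U <-> P) | (~S nor Q)) = F & T = F
Thus #1 is false.

#2: Formalization: ~R | (U nand P)

~R = ~T = F
U nand P = F nand F = T
~R | (U nand P) = F | T = T
Thus #2 is true.

Count: 1.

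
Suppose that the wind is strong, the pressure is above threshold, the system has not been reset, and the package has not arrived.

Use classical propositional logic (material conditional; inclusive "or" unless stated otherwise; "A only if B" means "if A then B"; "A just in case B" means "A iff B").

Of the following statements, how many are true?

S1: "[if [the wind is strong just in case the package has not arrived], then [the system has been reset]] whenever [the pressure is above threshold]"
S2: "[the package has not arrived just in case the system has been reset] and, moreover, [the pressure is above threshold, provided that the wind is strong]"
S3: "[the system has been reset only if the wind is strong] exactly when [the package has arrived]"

Let V = "the pressure is above threshold" (T), M = "the wind is strong" (T), L = "the package has arrived" (F), S = "the system has been reset" (F).

S1: This is V -> ((M <-> ~L) -> S).

~L = ~F = T
M <-> ~L = T <-> T = T
(M <-> ~L) -> S = T -> F = F
V -> ((M <-> ~L) -> S) = T -> F = F
So S1 is false.

S2: Formalization: (~L <-> S) & (M -> V)

~L = ~F = T
~L <-> S = T <-> F = F
M -> V = T -> T = T
(~L <-> S) & (M -> V) = F & T = F
So S2 is false.

S3: Parsed as (S -> M) <-> L

S -> M = F -> T = T
(S -> M) <-> L = T <-> F = F
Hence S3 is false.

Count: 0.

0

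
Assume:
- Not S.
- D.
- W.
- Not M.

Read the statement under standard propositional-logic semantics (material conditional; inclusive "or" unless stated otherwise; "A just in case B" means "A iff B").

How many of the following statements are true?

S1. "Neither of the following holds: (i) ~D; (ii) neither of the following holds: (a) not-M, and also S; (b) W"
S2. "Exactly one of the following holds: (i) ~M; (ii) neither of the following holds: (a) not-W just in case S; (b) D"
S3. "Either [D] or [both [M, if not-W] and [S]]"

3

S1: In symbols: ¬D ↓ ((¬M ∧ S) ↓ W)

¬D = ¬T = F
¬M = ¬F = T
¬M ∧ S = T ∧ F = F
(¬M ∧ S) ↓ W = F ↓ T = F
¬D ↓ ((¬M ∧ S) ↓ W) = F ↓ F = T
Hence S1 is true.

S2: Formalization: ¬M ⊕ ((¬W ↔ S) ↓ D)

¬M = ¬F = T
¬W = ¬T = F
¬W ↔ S = F ↔ F = T
(¬W ↔ S) ↓ D = T ↓ T = F
¬M ⊕ ((¬W ↔ S) ↓ D) = T ⊕ F = T
So S2 is true.

S3: Formalization: D ∨ ((¬W → M) ∧ S)

¬W = ¬T = F
¬W → M = F → F = T
(¬W → M) ∧ S = T ∧ F = F
D ∨ ((¬W → M) ∧ S) = T ∨ F = T
So S3 is true.

3 of the 3 statements are true.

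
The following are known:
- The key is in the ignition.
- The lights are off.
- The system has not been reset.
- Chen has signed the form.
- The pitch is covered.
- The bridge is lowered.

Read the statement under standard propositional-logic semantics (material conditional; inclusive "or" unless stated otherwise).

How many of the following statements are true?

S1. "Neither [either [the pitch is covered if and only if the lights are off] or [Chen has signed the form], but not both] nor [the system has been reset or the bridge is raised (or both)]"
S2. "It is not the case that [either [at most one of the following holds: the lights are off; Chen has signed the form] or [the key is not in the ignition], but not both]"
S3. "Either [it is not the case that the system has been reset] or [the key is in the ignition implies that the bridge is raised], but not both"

3

Let U = "the pitch is covered" (T), Q = "the lights are on" (F), S = "Chen has signed the form" (T), R = "the system has been reset" (F), V = "the bridge is raised" (F), P = "the key is in the ignition" (T).

S1: Formalization: ((U <-> ~Q) xor S) nor (R | V)

~Q = ~F = T
U <-> ~Q = T <-> T = T
(U <-> ~Q) xor S = T xor T = F
R | V = F | F = F
((U <-> ~Q) xor S) nor (R | V) = F nor F = T
Thus S1 is true.

S2: Parsed as ~((~Q nand S) xor ~P)

~Q = ~F = T
~Q nand S = T nand T = F
~P = ~T = F
(~Q nand S) xor ~P = F xor F = F
~((~Q nand S) xor ~P) = ~F = T
Thus S2 is true.

S3: This is ~R xor (P -> V).

~R = ~F = T
P -> V = T -> F = F
~R xor (P -> V) = T xor F = T
Hence S3 is true.

3 of the 3 statements are true (S1, S2, S3).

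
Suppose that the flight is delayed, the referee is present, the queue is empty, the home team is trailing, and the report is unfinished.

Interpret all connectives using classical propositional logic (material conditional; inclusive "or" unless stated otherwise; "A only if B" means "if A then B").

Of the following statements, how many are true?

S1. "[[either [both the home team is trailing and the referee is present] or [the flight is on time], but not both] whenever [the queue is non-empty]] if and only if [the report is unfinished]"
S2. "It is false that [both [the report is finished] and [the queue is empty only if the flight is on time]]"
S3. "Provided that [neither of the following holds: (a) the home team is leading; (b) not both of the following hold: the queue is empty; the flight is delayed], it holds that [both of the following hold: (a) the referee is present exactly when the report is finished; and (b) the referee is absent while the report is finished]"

2

Let Q = "the queue is empty" (T), L = "the home team is leading" (F), D = "the referee is present" (T), G = "the flight is delayed" (T), K = "the report is finished" (F).

S1: This is (~Q -> ((~L & D) xor ~G)) <-> ~K.

~Q = ~T = F
~L = ~F = T
~L & D = T & T = T
~G = ~T = F
(~L & D) xor ~G = T xor F = T
~Q -> ((~L & D) xor ~G) = F -> T = T
~K = ~F = T
(~Q -> ((~L & D) xor ~G)) <-> ~K = T <-> T = T
Hence S1 is true.

S2: Parsed as ~(K & (Q -> ~G))

~G = ~T = F
Q -> ~G = T -> F = F
K & (Q -> ~G) = F & F = F
~(K & (Q -> ~G)) = ~F = T
So S2 is true.

S3: Formalization: (L nor (Q nand G)) -> ((D <-> K) & (~D & K))

Q nand G = T nand T = F
L nor (Q nand G) = F nor F = T
D <-> K = T <-> F = F
~D = ~T = F
~D & K = F & F = F
(D <-> K) & (~D & K) = F & F = F
(L nor (Q nand G)) -> ((D <-> K) & (~D & K)) = T -> F = F
Thus S3 is false.

True statements: 2 (S1, S2).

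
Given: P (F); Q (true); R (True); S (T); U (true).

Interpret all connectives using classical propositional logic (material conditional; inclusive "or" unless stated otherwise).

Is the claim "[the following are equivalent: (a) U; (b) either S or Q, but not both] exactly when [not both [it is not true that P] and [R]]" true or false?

Parsed as (U ↔ (S ⊕ Q)) ↔ (¬P ↑ R)

S ⊕ Q = T ⊕ T = F
U ↔ (S ⊕ Q) = T ↔ F = F
¬P = ¬F = T
¬P ↑ R = T ↑ T = F
(U ↔ (S ⊕ Q)) ↔ (¬P ↑ R) = F ↔ F = T

True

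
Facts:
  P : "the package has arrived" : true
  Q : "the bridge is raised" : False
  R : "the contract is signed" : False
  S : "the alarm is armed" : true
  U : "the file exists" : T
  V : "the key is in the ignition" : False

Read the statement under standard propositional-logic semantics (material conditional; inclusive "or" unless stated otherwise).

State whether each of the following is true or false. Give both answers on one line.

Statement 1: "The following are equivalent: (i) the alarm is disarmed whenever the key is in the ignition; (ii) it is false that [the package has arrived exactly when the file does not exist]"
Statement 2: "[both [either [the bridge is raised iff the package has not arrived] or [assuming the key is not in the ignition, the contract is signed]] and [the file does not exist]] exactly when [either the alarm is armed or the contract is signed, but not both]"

Statement 1 true; Statement 2 false

Statement 1: Formalization: (V -> ~S) <-> ~(P <-> ~U)

~S = ~T = F
V -> ~S = F -> F = T
~U = ~T = F
P <-> ~U = T <-> F = F
~(P <-> ~U) = ~F = T
(V -> ~S) <-> ~(P <-> ~U) = T <-> T = T
So Statement 1 is true.

Statement 2: Parsed as (((Q <-> ~P) | (~V -> R)) & ~U) <-> (S xor R)

~P = ~T = F
Q <-> ~P = F <-> F = T
~V = ~F = T
~V -> R = T -> F = F
(Q <-> ~P) | (~V -> R) = T | F = T
~U = ~T = F
((Q <-> ~P) | (~V -> R)) & ~U = T & F = F
S xor R = T xor F = T
(((Q <-> ~P) | (~V -> R)) & ~U) <-> (S xor R) = F <-> T = F
So Statement 2 is false.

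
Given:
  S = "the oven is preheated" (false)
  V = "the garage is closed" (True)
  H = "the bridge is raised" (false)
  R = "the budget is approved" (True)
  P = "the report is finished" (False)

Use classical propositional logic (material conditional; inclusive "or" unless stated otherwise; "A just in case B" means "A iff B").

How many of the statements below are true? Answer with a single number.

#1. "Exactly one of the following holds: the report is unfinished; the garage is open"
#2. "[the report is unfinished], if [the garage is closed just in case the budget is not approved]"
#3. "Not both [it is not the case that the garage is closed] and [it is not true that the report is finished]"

3

#1: Formalization: ¬P ⊕ ¬V

¬P = ¬F = T
¬V = ¬T = F
¬P ⊕ ¬V = T ⊕ F = T
Hence #1 is true.

#2: Formalization: (V ↔ ¬R) → ¬P

¬R = ¬T = F
V ↔ ¬R = T ↔ F = F
¬P = ¬F = T
(V ↔ ¬R) → ¬P = F → T = T
Hence #2 is true.

#3: In symbols: ¬V ↑ ¬P

¬V = ¬T = F
¬P = ¬F = T
¬V ↑ ¬P = F ↑ T = T
Thus #3 is true.

True statements: 3 (#1, #2, #3).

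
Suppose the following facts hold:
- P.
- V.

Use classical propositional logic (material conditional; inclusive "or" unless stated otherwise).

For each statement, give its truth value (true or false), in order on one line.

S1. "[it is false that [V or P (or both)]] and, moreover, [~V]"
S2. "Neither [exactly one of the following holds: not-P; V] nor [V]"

S1: This is ~(V | P) & ~V.

V | P = T | T = T
~(V | P) = ~T = F
~V = ~T = F
~(V | P) & ~V = F & F = F
Hence S1 is false.

S2: This is (~P xor V) nor V.

~P = ~T = F
~P xor V = F xor T = T
(~P xor V) nor V = T nor T = F
Hence S2 is false.

S1 false, S2 false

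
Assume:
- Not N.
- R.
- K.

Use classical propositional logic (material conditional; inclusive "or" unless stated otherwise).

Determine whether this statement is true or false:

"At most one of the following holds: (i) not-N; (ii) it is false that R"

true

Parsed as not N nand not R

not N = not False = True
not R = not True = False
not N nand not R = True nand False = True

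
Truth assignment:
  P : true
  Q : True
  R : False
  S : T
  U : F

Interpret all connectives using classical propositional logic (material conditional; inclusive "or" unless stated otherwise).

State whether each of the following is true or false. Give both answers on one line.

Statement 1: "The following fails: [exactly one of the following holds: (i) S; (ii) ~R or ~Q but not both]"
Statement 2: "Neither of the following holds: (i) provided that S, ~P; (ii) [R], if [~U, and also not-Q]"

Statement 1 T, Statement 2 F

Statement 1: In symbols: ~(S xor (~R xor ~Q))

~R = ~F = T
~Q = ~T = F
~R xor ~Q = T xor F = T
S xor (~R xor ~Q) = T xor T = F
~(S xor (~R xor ~Q)) = ~F = T
Thus Statement 1 is true.

Statement 2: Formalization: (S -> ~P) nor ((~U & ~Q) -> R)

~P = ~T = F
S -> ~P = T -> F = F
~U = ~F = T
~Q = ~T = F
~U & ~Q = T & F = F
(~U & ~Q) -> R = F -> F = T
(S -> ~P) nor ((~U & ~Q) -> R) = F nor T = F
So Statement 2 is false.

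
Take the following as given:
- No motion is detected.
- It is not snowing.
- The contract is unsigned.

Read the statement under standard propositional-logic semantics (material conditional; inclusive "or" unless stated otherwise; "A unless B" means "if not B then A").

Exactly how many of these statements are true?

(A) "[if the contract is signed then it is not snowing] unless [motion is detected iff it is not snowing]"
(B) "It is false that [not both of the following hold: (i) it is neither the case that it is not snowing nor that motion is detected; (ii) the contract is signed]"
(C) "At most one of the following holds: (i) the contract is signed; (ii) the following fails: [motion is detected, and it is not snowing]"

2

Let Q = "the contract is signed" (F), V = "it is snowing" (F), G = "motion is detected" (F).

(A): This is (Q -> ~V) | (G <-> ~V).

~V = ~F = T
Q -> ~V = F -> T = T
~V = ~F = T
G <-> ~V = F <-> T = F
(Q -> ~V) | (G <-> ~V) = T | F = T
Thus (A) is true.

(B): This is ~((~V nor G) nand Q).

~V = ~F = T
~V nor G = T nor F = F
(~V nor G) nand Q = F nand F = T
~((~V nor G) nand Q) = ~T = F
Hence (B) is false.

(C): This is Q nand ~(G & ~V).

~V = ~F = T
G & ~V = F & T = F
~(G & ~V) = ~F = T
Q nand ~(G & ~V) = F nand T = T
Thus (C) is true.

True statements: 2.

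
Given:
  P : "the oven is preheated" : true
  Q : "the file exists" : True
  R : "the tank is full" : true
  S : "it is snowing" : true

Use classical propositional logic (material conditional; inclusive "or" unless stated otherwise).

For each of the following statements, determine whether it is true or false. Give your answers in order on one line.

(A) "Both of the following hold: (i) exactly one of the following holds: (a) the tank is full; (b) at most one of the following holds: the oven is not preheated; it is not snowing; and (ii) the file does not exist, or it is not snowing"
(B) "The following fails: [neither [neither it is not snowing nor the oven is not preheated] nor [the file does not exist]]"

(A): Formalization: (R xor (not P nand not S)) and (not Q or not S)

not P = not True = False
not S = not True = False
not P nand not S = False nand False = True
R xor (not P nand not S) = True xor True = False
not Q = not True = False
not S = not True = False
not Q or not S = False or False = False
(R xor (not P nand not S)) and (not Q or not S) = False and False = False
Thus (A) is false.

(B): Formalization: not ((not S nor not P) nor not Q)

not S = not True = False
not P = not True = False
not S nor not P = False nor False = True
not Q = not True = False
(not S nor not P) nor not Q = True nor False = False
not ((not S nor not P) nor not Q) = not False = True
So (B) is true.

(A) F, (B) T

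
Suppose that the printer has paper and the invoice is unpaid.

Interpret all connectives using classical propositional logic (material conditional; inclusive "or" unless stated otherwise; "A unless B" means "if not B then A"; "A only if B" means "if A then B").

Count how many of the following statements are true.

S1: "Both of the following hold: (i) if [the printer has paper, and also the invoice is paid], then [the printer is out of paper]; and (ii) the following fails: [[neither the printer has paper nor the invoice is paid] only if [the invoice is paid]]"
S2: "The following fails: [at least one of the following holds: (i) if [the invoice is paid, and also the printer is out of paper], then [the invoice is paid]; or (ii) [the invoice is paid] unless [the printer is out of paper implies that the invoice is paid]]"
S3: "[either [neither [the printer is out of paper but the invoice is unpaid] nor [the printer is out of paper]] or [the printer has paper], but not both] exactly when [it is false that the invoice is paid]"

Let P = "the printer has paper" (T), Q = "the invoice is paid" (F).

S1: This is ((P ∧ Q) → ¬P) ∧ ¬((P ↓ Q) → Q).

P ∧ Q = T ∧ F = F
¬P = ¬T = F
(P ∧ Q) → ¬P = F → F = T
P ↓ Q = T ↓ F = F
(P ↓ Q) → Q = F → F = T
¬((P ↓ Q) → Q) = ¬T = F
((P ∧ Q) → ¬P) ∧ ¬((P ↓ Q) → Q) = T ∧ F = F
Hence S1 is false.

S2: Formalization: ¬(((Q ∧ ¬P) → Q) ∨ (Q ∨ (¬P → Q)))

¬P = ¬T = F
Q ∧ ¬P = F ∧ F = F
(Q ∧ ¬P) → Q = F → F = T
¬P = ¬T = F
¬P → Q = F → F = T
Q ∨ (¬P → Q) = F ∨ T = T
((Q ∧ ¬P) → Q) ∨ (Q ∨ (¬P → Q)) = T ∨ T = T
¬(((Q ∧ ¬P) → Q) ∨ (Q ∨ (¬P → Q))) = ¬T = F
Hence S2 is false.

S3: This is (((¬P ∧ ¬Q) ↓ ¬P) ⊕ P) ↔ ¬Q.

¬P = ¬T = F
¬Q = ¬F = T
¬P ∧ ¬Q = F ∧ T = F
¬P = ¬T = F
(¬P ∧ ¬Q) ↓ ¬P = F ↓ F = T
((¬P ∧ ¬Q) ↓ ¬P) ⊕ P = T ⊕ T = F
¬Q = ¬F = T
(((¬P ∧ ¬Q) ↓ ¬P) ⊕ P) ↔ ¬Q = F ↔ T = F
Hence S3 is false.

0 of the 3 statements are true (none).

0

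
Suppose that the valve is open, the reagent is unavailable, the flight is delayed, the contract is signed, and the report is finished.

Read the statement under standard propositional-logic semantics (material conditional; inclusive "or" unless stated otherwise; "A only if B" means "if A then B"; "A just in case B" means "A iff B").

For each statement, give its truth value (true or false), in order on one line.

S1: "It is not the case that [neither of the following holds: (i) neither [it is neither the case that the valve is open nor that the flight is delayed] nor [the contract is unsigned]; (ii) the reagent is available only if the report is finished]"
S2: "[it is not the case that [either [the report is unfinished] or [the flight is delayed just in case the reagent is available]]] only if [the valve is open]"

S1 true / S2 true

Let P = "the valve is open" (T), R = "the flight is delayed" (T), S = "the contract is signed" (T), Q = "the reagent is available" (F), U = "the report is finished" (T).

S1: Formalization: ¬(((P ↓ R) ↓ ¬S) ↓ (Q → U))

P ↓ R = T ↓ T = F
¬S = ¬T = F
(P ↓ R) ↓ ¬S = F ↓ F = T
Q → U = F → T = T
((P ↓ R) ↓ ¬S) ↓ (Q → U) = T ↓ T = F
¬(((P ↓ R) ↓ ¬S) ↓ (Q → U)) = ¬F = T
So S1 is true.

S2: Parsed as ¬(¬U ∨ (R ↔ Q)) → P

¬U = ¬T = F
R ↔ Q = T ↔ F = F
¬U ∨ (R ↔ Q) = F ∨ F = F
¬(¬U ∨ (R ↔ Q)) = ¬F = T
¬(¬U ∨ (R ↔ Q)) → P = T → T = T
Thus S2 is true.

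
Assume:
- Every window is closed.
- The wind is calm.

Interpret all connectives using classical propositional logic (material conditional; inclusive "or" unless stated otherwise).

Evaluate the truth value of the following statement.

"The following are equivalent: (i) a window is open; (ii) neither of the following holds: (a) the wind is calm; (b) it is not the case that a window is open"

true

Let V = "a window is open" (F), D = "the wind is strong" (F).
Parsed as V <-> (~D nor ~V)

~D = ~F = T
~V = ~F = T
~D nor ~V = T nor T = F
V <-> (~D nor ~V) = F <-> F = T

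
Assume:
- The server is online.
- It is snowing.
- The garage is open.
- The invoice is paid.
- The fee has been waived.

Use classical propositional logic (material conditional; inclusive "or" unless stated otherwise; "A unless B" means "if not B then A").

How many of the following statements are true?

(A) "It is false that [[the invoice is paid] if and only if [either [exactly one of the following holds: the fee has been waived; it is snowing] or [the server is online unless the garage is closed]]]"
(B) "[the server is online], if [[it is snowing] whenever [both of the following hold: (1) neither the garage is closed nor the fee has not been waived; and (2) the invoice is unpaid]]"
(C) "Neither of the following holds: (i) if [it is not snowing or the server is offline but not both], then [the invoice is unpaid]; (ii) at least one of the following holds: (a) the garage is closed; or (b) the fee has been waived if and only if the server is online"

Let V = "the invoice is paid" (True), P = "the fee has been waived" (True), R = "it is snowing" (True), M = "the server is online" (True), U = "the garage is closed" (False).

(A): Parsed as not (V iff ((P xor R) or (M or U)))

P xor R = True xor True = False
M or U = True or False = True
(P xor R) or (M or U) = False or True = True
V iff ((P xor R) or (M or U)) = True iff True = True
not (V iff ((P xor R) or (M or U))) = not True = False
Hence (A) is false.

(B): Formalization: (((U nor not P) and not V) -> R) -> M

not P = not True = False
U nor not P = False nor False = True
not V = not True = False
(U nor not P) and not V = True and False = False
((U nor not P) and not V) -> R = False -> True = True
(((U nor not P) and not V) -> R) -> M = True -> True = True
Hence (B) is true.

(C): Parsed as ((not R xor not M) -> not V) nor (U or (P iff M))

not R = not True = False
not M = not True = False
not R xor not M = False xor False = False
not V = not True = False
(not R xor not M) -> not V = False -> False = True
P iff M = True iff True = True
U or (P iff M) = False or True = True
((not R xor not M) -> not V) nor (U or (P iff M)) = True nor True = False
So (C) is false.

1 of the 3 statements is true.

1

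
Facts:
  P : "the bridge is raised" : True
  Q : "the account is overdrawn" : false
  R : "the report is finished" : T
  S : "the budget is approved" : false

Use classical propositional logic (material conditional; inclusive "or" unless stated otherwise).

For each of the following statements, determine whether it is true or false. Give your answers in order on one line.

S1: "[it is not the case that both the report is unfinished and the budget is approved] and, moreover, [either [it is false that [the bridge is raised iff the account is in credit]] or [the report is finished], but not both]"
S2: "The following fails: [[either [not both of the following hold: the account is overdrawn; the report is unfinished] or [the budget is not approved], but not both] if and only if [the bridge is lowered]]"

S1: In symbols: (not R nand S) and (not (P iff not Q) xor R)

not R = not True = False
not R nand S = False nand False = True
not Q = not False = True
P iff not Q = True iff True = True
not (P iff not Q) = not True = False
not (P iff not Q) xor R = False xor True = True
(not R nand S) and (not (P iff not Q) xor R) = True and True = True
So S1 is true.

S2: Formalization: not (((Q nand not R) xor not S) iff not P)

not R = not True = False
Q nand not R = False nand False = True
not S = not False = True
(Q nand not R) xor not S = True xor True = False
not P = not True = False
((Q nand not R) xor not S) iff not P = False iff False = True
not (((Q nand not R) xor not S) iff not P) = not True = False
So S2 is false.

S1 true; S2 false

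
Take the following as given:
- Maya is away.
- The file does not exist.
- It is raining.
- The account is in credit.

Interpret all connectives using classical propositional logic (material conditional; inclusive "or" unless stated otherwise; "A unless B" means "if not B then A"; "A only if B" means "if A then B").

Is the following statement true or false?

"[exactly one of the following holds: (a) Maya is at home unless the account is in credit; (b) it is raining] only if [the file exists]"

Let K = "Maya is at home" (F), S = "the account is overdrawn" (F), W = "it is raining" (T), H = "the file exists" (F).
This is ((K | ~S) xor W) -> H.

~S = ~F = T
K | ~S = F | T = T
(K | ~S) xor W = T xor T = F
((K | ~S) xor W) -> H = F -> F = T

true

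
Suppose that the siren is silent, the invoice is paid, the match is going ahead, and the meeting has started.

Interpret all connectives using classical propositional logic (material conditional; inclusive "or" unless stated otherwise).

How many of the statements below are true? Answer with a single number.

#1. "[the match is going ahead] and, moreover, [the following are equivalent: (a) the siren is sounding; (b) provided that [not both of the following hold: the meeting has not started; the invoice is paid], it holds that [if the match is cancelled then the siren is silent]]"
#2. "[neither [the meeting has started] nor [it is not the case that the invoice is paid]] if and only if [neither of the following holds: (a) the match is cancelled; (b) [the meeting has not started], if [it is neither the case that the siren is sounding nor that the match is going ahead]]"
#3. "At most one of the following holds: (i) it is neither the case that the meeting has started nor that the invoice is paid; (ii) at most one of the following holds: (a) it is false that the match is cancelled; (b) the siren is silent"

2

Let Q = "the match is cancelled" (F), U = "the siren is sounding" (F), V = "the meeting has started" (T), N = "the invoice is paid" (T).

#1: Formalization: ¬Q ∧ (U ↔ ((¬V ↑ N) → (Q → ¬U)))

¬Q = ¬F = T
¬V = ¬T = F
¬V ↑ N = F ↑ T = T
¬U = ¬F = T
Q → ¬U = F → T = T
(¬V ↑ N) → (Q → ¬U) = T → T = T
U ↔ ((¬V ↑ N) → (Q → ¬U)) = F ↔ T = F
¬Q ∧ (U ↔ ((¬V ↑ N) → (Q → ¬U))) = T ∧ F = F
Thus #1 is false.

#2: Parsed as (V ↓ ¬N) ↔ (Q ↓ ((U ↓ ¬Q) → ¬V))

¬N = ¬T = F
V ↓ ¬N = T ↓ F = F
¬Q = ¬F = T
U ↓ ¬Q = F ↓ T = F
¬V = ¬T = F
(U ↓ ¬Q) → ¬V = F → F = T
Q ↓ ((U ↓ ¬Q) → ¬V) = F ↓ T = F
(V ↓ ¬N) ↔ (Q ↓ ((U ↓ ¬Q) → ¬V)) = F ↔ F = T
Thus #2 is true.

#3: Parsed as (V ↓ N) ↑ (¬Q ↑ ¬U)

V ↓ N = T ↓ T = F
¬Q = ¬F = T
¬U = ¬F = T
¬Q ↑ ¬U = T ↑ T = F
(V ↓ N) ↑ (¬Q ↑ ¬U) = F ↑ F = T
Thus #3 is true.

Count: 2.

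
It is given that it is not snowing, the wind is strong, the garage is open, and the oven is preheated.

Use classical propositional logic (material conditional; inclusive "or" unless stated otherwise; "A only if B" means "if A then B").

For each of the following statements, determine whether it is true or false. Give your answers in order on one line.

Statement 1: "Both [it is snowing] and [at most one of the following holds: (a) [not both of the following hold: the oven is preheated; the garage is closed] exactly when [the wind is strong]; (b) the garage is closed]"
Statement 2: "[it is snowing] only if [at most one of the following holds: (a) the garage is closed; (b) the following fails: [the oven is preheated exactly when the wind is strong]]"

Let G = "it is snowing" (F), H = "the oven is preheated" (T), R = "the garage is closed" (F), W = "the wind is strong" (T).

Statement 1: Formalization: G ∧ (((H ↑ R) ↔ W) ↑ R)

H ↑ R = T ↑ F = T
(H ↑ R) ↔ W = T ↔ T = T
((H ↑ R) ↔ W) ↑ R = T ↑ F = T
G ∧ (((H ↑ R) ↔ W) ↑ R) = F ∧ T = F
Thus Statement 1 is false.

Statement 2: In symbols: G → (R ↑ ¬(H ↔ W))

H ↔ W = T ↔ T = T
¬(H ↔ W) = ¬T = F
R ↑ ¬(H ↔ W) = F ↑ F = T
G → (R ↑ ¬(H ↔ W)) = F → T = T
Thus Statement 2 is true.

Statement 1 False; Statement 2 True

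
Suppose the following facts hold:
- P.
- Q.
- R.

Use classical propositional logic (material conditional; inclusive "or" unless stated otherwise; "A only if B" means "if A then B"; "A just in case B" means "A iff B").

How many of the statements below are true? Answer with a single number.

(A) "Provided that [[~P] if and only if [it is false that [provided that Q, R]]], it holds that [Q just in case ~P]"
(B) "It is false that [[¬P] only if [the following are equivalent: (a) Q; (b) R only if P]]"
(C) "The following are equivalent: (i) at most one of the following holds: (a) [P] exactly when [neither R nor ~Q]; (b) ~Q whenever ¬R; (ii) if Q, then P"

(A): Formalization: (¬P ↔ ¬(Q → R)) → (Q ↔ ¬P)

¬P = ¬T = F
Q → R = T → T = T
¬(Q → R) = ¬T = F
¬P ↔ ¬(Q → R) = F ↔ F = T
¬P = ¬T = F
Q ↔ ¬P = T ↔ F = F
(¬P ↔ ¬(Q → R)) → (Q ↔ ¬P) = T → F = F
So (A) is false.

(B): In symbols: ¬(¬P → (Q ↔ (R → P)))

¬P = ¬T = F
R → P = T → T = T
Q ↔ (R → P) = T ↔ T = T
¬P → (Q ↔ (R → P)) = F → T = T
¬(¬P → (Q ↔ (R → P))) = ¬T = F
Hence (B) is false.

(C): Formalization: ((P ↔ (R ↓ ¬Q)) ↑ (¬R → ¬Q)) ↔ (Q → P)

¬Q = ¬T = F
R ↓ ¬Q = T ↓ F = F
P ↔ (R ↓ ¬Q) = T ↔ F = F
¬R = ¬T = F
¬Q = ¬T = F
¬R → ¬Q = F → F = T
(P ↔ (R ↓ ¬Q)) ↑ (¬R → ¬Q) = F ↑ T = T
Q → P = T → T = T
((P ↔ (R ↓ ¬Q)) ↑ (¬R → ¬Q)) ↔ (Q → P) = T ↔ T = T
Thus (C) is true.

Count: 1.

1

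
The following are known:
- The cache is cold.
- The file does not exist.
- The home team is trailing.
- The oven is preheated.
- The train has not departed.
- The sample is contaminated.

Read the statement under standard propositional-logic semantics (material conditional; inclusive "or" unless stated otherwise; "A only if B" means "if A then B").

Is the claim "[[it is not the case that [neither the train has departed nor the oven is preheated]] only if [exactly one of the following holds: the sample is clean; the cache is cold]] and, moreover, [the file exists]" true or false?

False

Let U = "the train has departed" (F), S = "the oven is preheated" (T), V = "the sample is contaminated" (T), P = "the cache is warm" (F), Q = "the file exists" (F).
Formalization: (¬(U ↓ S) → (¬V ⊕ ¬P)) ∧ Q

U ↓ S = F ↓ T = F
¬(U ↓ S) = ¬F = T
¬V = ¬T = F
¬P = ¬F = T
¬V ⊕ ¬P = F ⊕ T = T
¬(U ↓ S) → (¬V ⊕ ¬P) = T → T = T
(¬(U ↓ S) → (¬V ⊕ ¬P)) ∧ Q = T ∧ F = F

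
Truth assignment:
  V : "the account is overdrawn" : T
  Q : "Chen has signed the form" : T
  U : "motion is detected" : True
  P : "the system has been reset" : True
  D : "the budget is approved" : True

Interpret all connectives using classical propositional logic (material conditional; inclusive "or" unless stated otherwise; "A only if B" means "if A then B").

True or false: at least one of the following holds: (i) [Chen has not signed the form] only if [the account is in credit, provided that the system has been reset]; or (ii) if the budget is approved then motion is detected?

true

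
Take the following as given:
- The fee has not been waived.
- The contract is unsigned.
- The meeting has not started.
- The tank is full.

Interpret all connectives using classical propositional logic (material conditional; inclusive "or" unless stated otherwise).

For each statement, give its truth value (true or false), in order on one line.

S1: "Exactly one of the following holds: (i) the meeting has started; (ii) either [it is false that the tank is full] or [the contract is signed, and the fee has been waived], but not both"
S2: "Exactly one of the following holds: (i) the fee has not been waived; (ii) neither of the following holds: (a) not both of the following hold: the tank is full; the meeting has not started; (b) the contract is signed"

Let R = "the meeting has started" (F), S = "the tank is full" (T), Q = "the contract is signed" (F), P = "the fee has been waived" (F).

S1: In symbols: R xor (~S xor (Q & P))

~S = ~T = F
Q & P = F & F = F
~S xor (Q & P) = F xor F = F
R xor (~S xor (Q & P)) = F xor F = F
Thus S1 is false.

S2: In symbols: ~P xor ((S nand ~R) nor Q)

~P = ~F = T
~R = ~F = T
S nand ~R = T nand T = F
(S nand ~R) nor Q = F nor F = T
~P xor ((S nand ~R) nor Q) = T xor T = F
So S2 is false.

S1 false; S2 false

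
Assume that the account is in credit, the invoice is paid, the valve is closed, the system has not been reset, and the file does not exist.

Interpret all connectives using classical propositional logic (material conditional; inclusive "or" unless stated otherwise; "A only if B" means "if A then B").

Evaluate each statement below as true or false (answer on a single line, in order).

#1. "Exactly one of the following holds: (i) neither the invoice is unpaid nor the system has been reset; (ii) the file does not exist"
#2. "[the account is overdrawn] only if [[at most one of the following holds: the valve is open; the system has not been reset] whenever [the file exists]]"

Let K = "the invoice is paid" (T), N = "the system has been reset" (F), V = "the file exists" (F), S = "the account is overdrawn" (F), G = "the valve is open" (F).

#1: In symbols: (~K nor N) xor ~V

~K = ~T = F
~K nor N = F nor F = T
~V = ~F = T
(~K nor N) xor ~V = T xor T = F
So #1 is false.

#2: In symbols: S -> (V -> (G nand ~N))

~N = ~F = T
G nand ~N = F nand T = T
V -> (G nand ~N) = F -> T = T
S -> (V -> (G nand ~N)) = F -> T = T
Thus #2 is true.

#1 false, #2 true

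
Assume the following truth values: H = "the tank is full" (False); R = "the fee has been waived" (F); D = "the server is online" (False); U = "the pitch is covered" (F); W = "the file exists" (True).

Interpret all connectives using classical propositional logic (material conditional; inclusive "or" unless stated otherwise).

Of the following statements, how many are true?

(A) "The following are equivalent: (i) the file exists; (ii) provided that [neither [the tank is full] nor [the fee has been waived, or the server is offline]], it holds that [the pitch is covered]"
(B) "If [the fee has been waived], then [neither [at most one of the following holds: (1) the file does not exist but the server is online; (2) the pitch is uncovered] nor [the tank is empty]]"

2

(A): This is W ↔ ((H ↓ (R ∨ ¬D)) → U).

¬D = ¬F = T
R ∨ ¬D = F ∨ T = T
H ↓ (R ∨ ¬D) = F ↓ T = F
(H ↓ (R ∨ ¬D)) → U = F → F = T
W ↔ ((H ↓ (R ∨ ¬D)) → U) = T ↔ T = T
Hence (A) is true.

(B): Formalization: R → (((¬W ∧ D) ↑ ¬U) ↓ ¬H)

¬W = ¬T = F
¬W ∧ D = F ∧ F = F
¬U = ¬F = T
(¬W ∧ D) ↑ ¬U = F ↑ T = T
¬H = ¬F = T
((¬W ∧ D) ↑ ¬U) ↓ ¬H = T ↓ T = F
R → (((¬W ∧ D) ↑ ¬U) ↓ ¬H) = F → F = T
Hence (B) is true.

True statements: 2 ((A), (B)).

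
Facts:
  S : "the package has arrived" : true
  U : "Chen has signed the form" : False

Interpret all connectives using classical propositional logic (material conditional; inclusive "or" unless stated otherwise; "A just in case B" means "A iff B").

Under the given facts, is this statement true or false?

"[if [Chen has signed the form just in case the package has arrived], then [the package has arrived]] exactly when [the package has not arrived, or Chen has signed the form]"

The statement is false.

Values: U=F, S=T.
This is ((U <-> S) -> S) <-> (~S | U).

U <-> S = F <-> T = F
(U <-> S) -> S = F -> T = T
~S = ~T = F
~S | U = F | F = F
((U <-> S) -> S) <-> (~S | U) = T <-> F = F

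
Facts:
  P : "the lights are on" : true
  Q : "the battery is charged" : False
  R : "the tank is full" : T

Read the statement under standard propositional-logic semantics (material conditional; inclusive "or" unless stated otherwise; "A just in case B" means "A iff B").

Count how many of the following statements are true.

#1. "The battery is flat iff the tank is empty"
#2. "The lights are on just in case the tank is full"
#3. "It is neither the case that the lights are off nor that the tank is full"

1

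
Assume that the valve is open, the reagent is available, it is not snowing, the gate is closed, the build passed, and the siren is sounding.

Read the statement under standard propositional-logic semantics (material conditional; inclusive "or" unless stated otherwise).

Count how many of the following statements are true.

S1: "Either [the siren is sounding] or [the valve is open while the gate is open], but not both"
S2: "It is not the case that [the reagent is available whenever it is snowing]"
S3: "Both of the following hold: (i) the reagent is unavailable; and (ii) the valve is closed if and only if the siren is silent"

Let V = "the siren is sounding" (True), P = "the valve is open" (True), S = "the gate is open" (False), R = "it is snowing" (False), Q = "the reagent is available" (True).

S1: Formalization: V xor (P and S)

P and S = True and False = False
V xor (P and S) = True xor False = True
So S1 is true.

S2: This is not (R -> Q).

R -> Q = False -> True = True
not (R -> Q) = not True = False
Thus S2 is false.

S3: In symbols: not Q and (not P iff not V)

not Q = not True = False
not P = not True = False
not V = not True = False
not P iff not V = False iff False = True
not Q and (not P iff not V) = False and True = False
Hence S3 is false.

True statements: 1 (S1).

1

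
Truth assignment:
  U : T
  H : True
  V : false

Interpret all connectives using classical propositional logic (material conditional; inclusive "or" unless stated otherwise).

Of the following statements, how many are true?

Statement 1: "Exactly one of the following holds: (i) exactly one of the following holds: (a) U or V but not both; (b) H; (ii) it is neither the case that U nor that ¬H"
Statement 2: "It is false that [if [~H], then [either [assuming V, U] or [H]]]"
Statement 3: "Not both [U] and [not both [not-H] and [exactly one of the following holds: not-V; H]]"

Statement 1: Parsed as ((U ⊕ V) ⊕ H) ⊕ (U ↓ ¬H)

U ⊕ V = T ⊕ F = T
(U ⊕ V) ⊕ H = T ⊕ T = F
¬H = ¬T = F
U ↓ ¬H = T ↓ F = F
((U ⊕ V) ⊕ H) ⊕ (U ↓ ¬H) = F ⊕ F = F
So Statement 1 is false.

Statement 2: In symbols: ¬(¬H → ((V → U) ∨ H))

¬H = ¬T = F
V → U = F → T = T
(V → U) ∨ H = T ∨ T = T
¬H → ((V → U) ∨ H) = F → T = T
¬(¬H → ((V → U) ∨ H)) = ¬T = F
Hence Statement 2 is false.

Statement 3: Parsed as U ↑ (¬H ↑ (¬V ⊕ H))

¬H = ¬T = F
¬V = ¬F = T
¬V ⊕ H = T ⊕ T = F
¬H ↑ (¬V ⊕ H) = F ↑ F = T
U ↑ (¬H ↑ (¬V ⊕ H)) = T ↑ T = F
Thus Statement 3 is false.

Count: 0.

0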